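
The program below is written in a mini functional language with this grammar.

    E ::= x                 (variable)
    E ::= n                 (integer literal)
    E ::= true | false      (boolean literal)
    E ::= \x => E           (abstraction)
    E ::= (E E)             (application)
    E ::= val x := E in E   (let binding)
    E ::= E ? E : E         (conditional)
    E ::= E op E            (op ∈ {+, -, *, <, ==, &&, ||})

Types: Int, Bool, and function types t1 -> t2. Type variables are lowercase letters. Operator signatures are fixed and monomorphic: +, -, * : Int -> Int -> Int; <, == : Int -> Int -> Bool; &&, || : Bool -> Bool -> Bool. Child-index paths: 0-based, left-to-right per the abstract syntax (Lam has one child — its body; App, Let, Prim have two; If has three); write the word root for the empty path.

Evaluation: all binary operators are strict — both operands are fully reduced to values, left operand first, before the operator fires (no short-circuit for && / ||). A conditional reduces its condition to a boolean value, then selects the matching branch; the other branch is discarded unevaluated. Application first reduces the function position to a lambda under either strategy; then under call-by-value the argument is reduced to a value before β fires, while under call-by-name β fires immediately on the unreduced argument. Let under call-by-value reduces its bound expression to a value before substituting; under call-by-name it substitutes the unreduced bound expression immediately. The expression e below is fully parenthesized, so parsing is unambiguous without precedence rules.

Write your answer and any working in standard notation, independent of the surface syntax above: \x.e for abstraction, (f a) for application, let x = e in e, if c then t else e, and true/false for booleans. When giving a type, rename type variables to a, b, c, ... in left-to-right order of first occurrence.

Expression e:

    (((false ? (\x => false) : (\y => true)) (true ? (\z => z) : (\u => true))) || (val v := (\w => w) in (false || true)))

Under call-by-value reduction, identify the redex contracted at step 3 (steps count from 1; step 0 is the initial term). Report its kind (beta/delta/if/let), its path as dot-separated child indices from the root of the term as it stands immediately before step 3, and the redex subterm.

Derivation:
step 0: (((if false then (\x.false) else (\y.true)) (if true then (\z.z) else (\u.true))) || (let v = (\w.w) in (false || true)))
step 1: [if@0.0] (((\y.true) (if true then (\z.z) else (\u.true))) || (let v = (\w.w) in (false || true)))
step 2: [if@0.1] (((\y.true) (\z.z)) || (let v = (\w.w) in (false || true)))
step 3: [beta@0] (true || (let v = (\w.w) in (false || true)))

Answer: beta at 0 : ((\y.true) (\z.z))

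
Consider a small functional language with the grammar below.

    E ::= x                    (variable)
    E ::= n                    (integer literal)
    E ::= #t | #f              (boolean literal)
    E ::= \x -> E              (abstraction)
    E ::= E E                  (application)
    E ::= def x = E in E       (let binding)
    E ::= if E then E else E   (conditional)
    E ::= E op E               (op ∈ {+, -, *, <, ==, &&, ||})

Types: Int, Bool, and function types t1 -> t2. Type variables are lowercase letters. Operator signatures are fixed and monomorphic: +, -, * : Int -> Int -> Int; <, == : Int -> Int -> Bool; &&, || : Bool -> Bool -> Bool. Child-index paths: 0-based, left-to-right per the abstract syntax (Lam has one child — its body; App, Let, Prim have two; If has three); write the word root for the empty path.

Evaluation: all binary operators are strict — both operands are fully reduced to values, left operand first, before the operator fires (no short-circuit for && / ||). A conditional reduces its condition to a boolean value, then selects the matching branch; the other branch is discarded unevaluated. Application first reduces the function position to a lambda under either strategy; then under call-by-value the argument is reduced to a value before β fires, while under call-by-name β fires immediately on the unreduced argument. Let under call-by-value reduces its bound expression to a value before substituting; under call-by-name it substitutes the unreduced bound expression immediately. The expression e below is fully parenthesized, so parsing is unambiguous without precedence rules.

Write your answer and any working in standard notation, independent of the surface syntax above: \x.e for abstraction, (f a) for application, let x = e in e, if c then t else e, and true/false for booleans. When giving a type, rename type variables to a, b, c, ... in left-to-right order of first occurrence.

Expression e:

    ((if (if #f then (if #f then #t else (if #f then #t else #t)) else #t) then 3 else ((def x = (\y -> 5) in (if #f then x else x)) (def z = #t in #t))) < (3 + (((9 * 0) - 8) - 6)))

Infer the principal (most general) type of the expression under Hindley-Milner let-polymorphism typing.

Working:
  unify Bool ~ Bool
  unify Bool ~ Bool
  unify Bool ~ Bool
  unify Bool ~ Bool
  unify Bool ~ Bool
  unify Bool ~ Bool
  unify Bool ~ Bool
\y._ : a -> Int
let x : forall. a -> Int
  unify Bool ~ Bool
x : b -> Int
x : c -> Int
  unify b -> Int ~ c -> Int
  unify b ~ c
  unify Int ~ Int
let z : Bool
  unify c -> Int ~ Bool -> d
  unify c ~ Bool
  unify Int ~ d
_ _ : Int
  unify Int ~ Int
  unify Int ~ Int
  unify Int ~ Int
  unify Int ~ Int
  unify Int ~ Int
  unify Int ~ Int
  unify Int ~ Int
  unify Int ~ Int
  unify Int ~ Int
  unify Int ~ Int
  unify Int ~ Int

Answer: Bool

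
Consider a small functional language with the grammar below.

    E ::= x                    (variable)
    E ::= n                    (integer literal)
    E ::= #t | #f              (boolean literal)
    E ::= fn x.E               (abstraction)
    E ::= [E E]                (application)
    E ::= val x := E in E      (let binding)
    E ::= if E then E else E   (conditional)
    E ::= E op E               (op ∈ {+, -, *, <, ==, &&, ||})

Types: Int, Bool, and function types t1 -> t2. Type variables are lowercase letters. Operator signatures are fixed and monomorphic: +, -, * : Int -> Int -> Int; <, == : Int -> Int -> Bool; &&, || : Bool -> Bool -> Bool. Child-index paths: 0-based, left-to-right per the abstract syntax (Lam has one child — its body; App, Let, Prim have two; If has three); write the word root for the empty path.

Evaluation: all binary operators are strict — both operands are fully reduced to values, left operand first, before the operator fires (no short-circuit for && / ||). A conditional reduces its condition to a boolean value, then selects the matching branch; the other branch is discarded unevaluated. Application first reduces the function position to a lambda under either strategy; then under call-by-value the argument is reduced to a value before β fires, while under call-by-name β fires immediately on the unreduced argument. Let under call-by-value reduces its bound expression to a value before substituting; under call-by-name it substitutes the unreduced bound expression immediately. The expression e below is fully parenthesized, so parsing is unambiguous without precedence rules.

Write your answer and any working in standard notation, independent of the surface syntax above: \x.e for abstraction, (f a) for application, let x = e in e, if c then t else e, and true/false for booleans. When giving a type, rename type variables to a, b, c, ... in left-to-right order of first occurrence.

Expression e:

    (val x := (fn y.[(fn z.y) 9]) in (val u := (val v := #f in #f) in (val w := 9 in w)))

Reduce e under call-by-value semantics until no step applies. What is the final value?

Working:
step 0: (let x = (\y.((\z.y) 9)) in (let u = (let v = false in false) in (let w = 9 in w)))
step 1: [let@root] (let u = (let v = false in false) in (let w = 9 in w))
step 2: [let@0] (let u = false in (let w = 9 in w))
step 3: [let@root] (let w = 9 in w)
step 4: [let@root] 9

Answer: 9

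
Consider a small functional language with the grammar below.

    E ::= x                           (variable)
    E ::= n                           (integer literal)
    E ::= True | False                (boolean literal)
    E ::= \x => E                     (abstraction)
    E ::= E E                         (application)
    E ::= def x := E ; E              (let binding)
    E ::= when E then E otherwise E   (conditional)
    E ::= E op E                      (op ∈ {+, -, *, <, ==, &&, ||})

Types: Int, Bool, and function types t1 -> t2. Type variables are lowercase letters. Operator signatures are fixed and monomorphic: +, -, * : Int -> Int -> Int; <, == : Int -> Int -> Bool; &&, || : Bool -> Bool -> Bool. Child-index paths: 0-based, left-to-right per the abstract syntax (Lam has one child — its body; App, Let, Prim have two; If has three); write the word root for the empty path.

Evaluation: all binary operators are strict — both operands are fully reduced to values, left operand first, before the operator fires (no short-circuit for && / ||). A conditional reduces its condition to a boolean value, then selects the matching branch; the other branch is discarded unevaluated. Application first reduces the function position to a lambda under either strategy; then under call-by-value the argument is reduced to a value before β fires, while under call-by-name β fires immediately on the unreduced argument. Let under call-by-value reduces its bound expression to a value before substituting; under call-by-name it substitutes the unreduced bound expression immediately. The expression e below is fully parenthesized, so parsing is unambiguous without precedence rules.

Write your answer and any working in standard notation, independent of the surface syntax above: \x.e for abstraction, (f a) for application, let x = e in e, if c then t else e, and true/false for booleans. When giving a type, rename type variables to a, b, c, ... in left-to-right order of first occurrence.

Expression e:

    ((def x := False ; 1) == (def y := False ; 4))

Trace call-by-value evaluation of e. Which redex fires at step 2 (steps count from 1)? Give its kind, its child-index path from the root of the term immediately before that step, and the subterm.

Trace:
step 0: ((let x = false in 1) == (let y = false in 4))
step 1: [let@0] (1 == (let y = false in 4))
step 2: [let@1] (1 == 4)

Answer: let at 1 : (let y = false in 4)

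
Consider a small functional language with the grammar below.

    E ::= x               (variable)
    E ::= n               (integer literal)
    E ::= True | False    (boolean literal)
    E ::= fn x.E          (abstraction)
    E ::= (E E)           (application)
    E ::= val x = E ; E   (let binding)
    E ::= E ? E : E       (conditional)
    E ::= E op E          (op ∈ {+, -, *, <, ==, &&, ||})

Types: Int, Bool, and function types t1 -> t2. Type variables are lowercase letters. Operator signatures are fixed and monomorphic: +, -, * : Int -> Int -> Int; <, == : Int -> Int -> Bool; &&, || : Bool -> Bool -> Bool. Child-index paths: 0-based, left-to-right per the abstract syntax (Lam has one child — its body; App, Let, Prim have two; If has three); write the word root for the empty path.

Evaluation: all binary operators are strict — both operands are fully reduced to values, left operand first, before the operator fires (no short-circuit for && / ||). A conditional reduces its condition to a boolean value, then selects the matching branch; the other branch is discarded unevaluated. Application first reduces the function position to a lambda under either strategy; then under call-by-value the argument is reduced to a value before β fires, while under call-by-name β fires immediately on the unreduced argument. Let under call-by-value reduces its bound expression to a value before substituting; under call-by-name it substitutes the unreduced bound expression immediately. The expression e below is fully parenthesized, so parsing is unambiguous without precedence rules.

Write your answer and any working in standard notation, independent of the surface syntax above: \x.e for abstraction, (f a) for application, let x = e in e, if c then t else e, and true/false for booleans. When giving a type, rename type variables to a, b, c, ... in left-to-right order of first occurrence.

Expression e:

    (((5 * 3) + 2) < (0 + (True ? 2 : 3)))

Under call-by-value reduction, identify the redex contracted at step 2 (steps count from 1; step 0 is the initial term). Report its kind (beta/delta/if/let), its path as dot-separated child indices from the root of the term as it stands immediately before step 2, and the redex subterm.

Working:
step 0: (((5 * 3) + 2) < (0 + (if true then 2 else 3)))
step 1: [delta@0.0] ((15 + 2) < (0 + (if true then 2 else 3)))
step 2: [delta@0] (17 < (0 + (if true then 2 else 3)))

Answer: delta at 0 : (15 + 2)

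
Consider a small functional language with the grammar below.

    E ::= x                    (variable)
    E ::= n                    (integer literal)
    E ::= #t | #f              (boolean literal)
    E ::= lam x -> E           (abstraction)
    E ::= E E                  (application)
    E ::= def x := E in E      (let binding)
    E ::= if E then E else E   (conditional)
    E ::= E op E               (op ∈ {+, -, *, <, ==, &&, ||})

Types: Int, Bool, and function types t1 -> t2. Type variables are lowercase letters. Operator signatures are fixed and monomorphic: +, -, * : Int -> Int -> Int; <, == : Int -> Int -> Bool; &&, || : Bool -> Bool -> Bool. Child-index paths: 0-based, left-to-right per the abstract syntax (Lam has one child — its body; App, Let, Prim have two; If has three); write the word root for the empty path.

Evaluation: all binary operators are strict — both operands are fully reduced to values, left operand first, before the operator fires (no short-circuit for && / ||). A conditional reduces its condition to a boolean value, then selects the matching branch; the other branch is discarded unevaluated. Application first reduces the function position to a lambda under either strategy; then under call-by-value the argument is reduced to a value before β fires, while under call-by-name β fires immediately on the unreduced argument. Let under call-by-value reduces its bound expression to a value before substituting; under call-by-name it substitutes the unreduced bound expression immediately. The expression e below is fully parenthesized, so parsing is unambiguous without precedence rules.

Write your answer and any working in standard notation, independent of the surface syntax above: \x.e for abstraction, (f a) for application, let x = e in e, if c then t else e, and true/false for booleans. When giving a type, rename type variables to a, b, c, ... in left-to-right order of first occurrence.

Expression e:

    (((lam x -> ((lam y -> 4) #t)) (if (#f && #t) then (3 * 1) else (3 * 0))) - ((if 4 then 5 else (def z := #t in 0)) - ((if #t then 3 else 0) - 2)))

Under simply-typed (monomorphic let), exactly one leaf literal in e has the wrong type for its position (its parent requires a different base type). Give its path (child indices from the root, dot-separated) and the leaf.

Derivation:
\y._ : b -> Int
  unify b -> Int ~ Bool -> c
  unify b ~ Bool
  unify Int ~ c
_ _ : Int
\x._ : a -> Int
  unify Bool ~ Bool
  unify Bool ~ Bool
  unify Bool ~ Bool
  unify Int ~ Int
  unify Int ~ Int
  unify Int ~ Int
  unify Int ~ Int
  unify Int ~ Int
  unify a -> Int ~ Int -> d
  unify a ~ Int
  unify Int ~ d
_ _ : Int
  unify Int ~ Int
  unify Int ~ Bool
  FAIL: mismatch Int ~ Bool

Answer: 1.0.0 : 4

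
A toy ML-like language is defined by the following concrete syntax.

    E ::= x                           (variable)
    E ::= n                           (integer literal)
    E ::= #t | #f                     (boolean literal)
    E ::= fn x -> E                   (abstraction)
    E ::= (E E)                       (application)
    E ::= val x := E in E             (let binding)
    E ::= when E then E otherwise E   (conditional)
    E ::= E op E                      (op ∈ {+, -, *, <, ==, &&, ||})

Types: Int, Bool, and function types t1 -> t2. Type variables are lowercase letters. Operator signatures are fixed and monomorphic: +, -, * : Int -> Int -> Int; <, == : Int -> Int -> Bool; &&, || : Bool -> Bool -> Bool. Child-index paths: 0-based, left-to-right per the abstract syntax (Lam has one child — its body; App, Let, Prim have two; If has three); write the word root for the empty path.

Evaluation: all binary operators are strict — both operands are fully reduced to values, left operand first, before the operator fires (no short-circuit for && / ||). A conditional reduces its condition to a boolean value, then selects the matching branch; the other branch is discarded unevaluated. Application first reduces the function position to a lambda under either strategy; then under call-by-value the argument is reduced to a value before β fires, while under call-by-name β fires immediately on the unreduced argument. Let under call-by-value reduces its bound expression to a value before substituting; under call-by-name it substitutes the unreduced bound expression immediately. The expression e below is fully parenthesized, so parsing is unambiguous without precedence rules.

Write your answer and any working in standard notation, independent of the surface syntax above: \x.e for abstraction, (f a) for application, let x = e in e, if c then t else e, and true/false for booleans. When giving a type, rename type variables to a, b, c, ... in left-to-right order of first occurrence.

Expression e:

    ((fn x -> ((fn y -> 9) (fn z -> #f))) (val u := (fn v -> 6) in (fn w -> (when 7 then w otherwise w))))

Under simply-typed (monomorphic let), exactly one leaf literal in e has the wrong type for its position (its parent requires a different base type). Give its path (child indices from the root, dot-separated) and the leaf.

Working:
\y._ : b -> Int
\z._ : c -> Bool
  unify b -> Int ~ (c -> Bool) -> d
  unify b ~ c -> Bool
  unify Int ~ d
_ _ : Int
\x._ : a -> Int
\v._ : e -> Int
let u : e -> Int
  unify Int ~ Bool
  FAIL: mismatch Int ~ Bool

Answer: 1.1.0.0 : 7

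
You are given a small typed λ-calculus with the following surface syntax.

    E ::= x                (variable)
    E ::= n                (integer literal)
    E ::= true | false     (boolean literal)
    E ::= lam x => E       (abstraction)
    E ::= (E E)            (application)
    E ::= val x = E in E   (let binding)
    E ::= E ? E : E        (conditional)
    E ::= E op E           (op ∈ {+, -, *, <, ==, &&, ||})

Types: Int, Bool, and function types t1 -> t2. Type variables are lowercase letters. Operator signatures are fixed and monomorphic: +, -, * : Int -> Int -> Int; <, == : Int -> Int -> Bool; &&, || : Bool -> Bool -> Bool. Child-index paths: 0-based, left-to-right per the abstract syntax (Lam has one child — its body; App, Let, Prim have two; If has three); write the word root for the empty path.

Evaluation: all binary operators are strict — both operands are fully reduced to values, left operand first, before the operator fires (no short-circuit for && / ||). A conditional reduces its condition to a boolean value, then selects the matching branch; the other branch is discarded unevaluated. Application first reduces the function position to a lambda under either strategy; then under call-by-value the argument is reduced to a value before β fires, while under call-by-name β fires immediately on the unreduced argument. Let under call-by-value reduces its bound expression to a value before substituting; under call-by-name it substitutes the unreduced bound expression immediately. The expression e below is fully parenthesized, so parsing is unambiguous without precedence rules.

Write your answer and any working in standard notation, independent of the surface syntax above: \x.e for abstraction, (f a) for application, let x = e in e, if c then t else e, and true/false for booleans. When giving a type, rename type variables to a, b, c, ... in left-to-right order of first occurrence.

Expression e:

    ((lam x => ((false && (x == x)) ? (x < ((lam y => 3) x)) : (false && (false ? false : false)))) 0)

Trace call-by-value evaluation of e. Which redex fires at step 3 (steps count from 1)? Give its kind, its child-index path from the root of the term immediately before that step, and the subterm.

Derivation:
step 0: ((\x.(if (false && (x == x)) then (x < ((\y.3) x)) else (false && (if false then false else false)))) 0)
step 1: [beta@root] (if (false && (0 == 0)) then (0 < ((\y.3) 0)) else (false && (if false then false else false)))
step 2: [delta@0.1] (if (false && true) then (0 < ((\y.3) 0)) else (false && (if false then false else false)))
step 3: [delta@0] (if false then (0 < ((\y.3) 0)) else (false && (if false then false else false)))

Answer: delta at 0 : (false && true)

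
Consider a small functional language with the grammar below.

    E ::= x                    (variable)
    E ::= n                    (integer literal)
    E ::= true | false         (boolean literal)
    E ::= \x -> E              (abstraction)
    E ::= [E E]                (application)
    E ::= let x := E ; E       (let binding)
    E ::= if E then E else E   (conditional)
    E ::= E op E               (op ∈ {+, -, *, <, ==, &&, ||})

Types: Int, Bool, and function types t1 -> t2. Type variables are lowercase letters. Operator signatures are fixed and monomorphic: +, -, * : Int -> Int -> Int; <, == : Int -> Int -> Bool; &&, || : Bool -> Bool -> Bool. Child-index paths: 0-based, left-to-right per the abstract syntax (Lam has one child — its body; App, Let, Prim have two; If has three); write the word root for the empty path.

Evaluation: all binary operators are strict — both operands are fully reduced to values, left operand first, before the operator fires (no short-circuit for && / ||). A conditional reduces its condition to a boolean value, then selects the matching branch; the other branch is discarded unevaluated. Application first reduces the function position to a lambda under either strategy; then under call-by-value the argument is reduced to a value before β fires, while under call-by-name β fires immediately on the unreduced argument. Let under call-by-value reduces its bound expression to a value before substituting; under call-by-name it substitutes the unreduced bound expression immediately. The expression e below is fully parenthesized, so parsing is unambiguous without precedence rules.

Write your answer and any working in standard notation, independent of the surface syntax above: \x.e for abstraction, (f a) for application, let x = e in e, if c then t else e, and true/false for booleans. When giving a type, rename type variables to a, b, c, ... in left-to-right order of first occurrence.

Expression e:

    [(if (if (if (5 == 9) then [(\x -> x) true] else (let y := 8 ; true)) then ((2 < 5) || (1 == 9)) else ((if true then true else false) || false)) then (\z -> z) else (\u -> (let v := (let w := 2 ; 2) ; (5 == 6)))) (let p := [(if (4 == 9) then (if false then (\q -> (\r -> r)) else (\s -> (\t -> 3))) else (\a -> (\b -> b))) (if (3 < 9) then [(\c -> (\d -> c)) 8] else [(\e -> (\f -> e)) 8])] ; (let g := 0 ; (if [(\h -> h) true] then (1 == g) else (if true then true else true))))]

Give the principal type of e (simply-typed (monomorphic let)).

Answer: Bool

Working:
  unify Int ~ Int
  unify Int ~ Int
  unify Bool ~ Bool
x : a
\x._ : a -> a
  unify a -> a ~ Bool -> b
  unify a ~ Bool
  unify Bool ~ b
_ _ : Bool
let y : Int
  unify Bool ~ Bool
  unify Bool ~ Bool
  unify Int ~ Int
  unify Int ~ Int
  unify Bool ~ Bool
  unify Int ~ Int
  unify Int ~ Int
  unify Bool ~ Bool
  unify Bool ~ Bool
  unify Bool ~ Bool
  unify Bool ~ Bool
  unify Bool ~ Bool
  unify Bool ~ Bool
  unify Bool ~ Bool
z : c
\z._ : c -> c
let w : Int
let v : Int
  unify Int ~ Int
  unify Int ~ Int
\u._ : d -> Bool
  unify c -> c ~ d -> Bool
  unify c ~ d
  unify d ~ Bool
  unify Int ~ Int
  unify Int ~ Int
  unify Bool ~ Bool
  unify Bool ~ Bool
r : f
\r._ : f -> f
\q._ : e -> f -> f
\t._ : h -> Int
\s._ : g -> h -> Int
  unify e -> f -> f ~ g -> h -> Int
  unify e ~ g
  unify f -> f ~ h -> Int
  unify f ~ h
  unify h ~ Int
b : j
\b._ : j -> j
\a._ : i -> j -> j
  unify g -> Int -> Int ~ i -> j -> j
  unify g ~ i
  unify Int -> Int ~ j -> j
  unify Int ~ j
  unify Int ~ Int
  unify Int ~ Int
  unify Int ~ Int
  unify Bool ~ Bool
c : k
\d._ : l -> k
\c._ : k -> l -> k
  unify k -> l -> k ~ Int -> m
  unify k ~ Int
  unify l -> Int ~ m
_ _ : l -> Int
e : n
\f._ : o -> n
\e._ : n -> o -> n
  unify n -> o -> n ~ Int -> p
  unify n ~ Int
  unify o -> Int ~ p
_ _ : o -> Int
  unify l -> Int ~ o -> Int
  unify l ~ o
  unify Int ~ Int
  unify i -> Int -> Int ~ (o -> Int) -> q
  unify i ~ o -> Int
  unify Int -> Int ~ q
_ _ : Int -> Int
let p : Int -> Int
let g : Int
h : r
\h._ : r -> r
  unify r -> r ~ Bool -> s
  unify r ~ Bool
  unify Bool ~ s
_ _ : Bool
  unify Bool ~ Bool
  unify Int ~ Int
g : Int
  unify Int ~ Int
  unify Bool ~ Bool
  unify Bool ~ Bool
  unify Bool ~ Bool
  unify Bool -> Bool ~ Bool -> t
  unify Bool ~ Bool
  unify Bool ~ t
_ _ : Bool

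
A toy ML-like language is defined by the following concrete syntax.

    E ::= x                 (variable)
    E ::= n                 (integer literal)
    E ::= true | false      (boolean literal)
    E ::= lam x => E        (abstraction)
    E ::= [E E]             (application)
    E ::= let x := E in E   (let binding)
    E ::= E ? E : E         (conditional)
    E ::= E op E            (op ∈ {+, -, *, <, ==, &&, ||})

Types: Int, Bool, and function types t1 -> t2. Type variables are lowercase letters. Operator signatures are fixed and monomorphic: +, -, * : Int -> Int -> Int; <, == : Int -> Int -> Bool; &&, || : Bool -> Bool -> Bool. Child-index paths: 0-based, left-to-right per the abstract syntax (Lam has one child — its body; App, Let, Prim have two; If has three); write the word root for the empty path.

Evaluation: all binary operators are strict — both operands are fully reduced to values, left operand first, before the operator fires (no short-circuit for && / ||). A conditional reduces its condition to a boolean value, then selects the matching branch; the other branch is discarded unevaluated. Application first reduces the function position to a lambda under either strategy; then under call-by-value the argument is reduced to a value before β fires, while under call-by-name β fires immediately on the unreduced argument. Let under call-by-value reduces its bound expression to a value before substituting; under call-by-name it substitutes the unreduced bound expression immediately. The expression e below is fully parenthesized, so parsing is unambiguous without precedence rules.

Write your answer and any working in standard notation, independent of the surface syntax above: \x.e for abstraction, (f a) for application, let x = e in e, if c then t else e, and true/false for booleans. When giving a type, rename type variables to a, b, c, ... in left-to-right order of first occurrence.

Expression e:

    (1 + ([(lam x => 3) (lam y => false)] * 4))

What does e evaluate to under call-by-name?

Trace:
step 0: (1 + (((\x.3) (\y.false)) * 4))
step 1: [beta@1.0] (1 + (3 * 4))
step 2: [delta@1] (1 + 12)
step 3: [delta@root] 13

Answer: 13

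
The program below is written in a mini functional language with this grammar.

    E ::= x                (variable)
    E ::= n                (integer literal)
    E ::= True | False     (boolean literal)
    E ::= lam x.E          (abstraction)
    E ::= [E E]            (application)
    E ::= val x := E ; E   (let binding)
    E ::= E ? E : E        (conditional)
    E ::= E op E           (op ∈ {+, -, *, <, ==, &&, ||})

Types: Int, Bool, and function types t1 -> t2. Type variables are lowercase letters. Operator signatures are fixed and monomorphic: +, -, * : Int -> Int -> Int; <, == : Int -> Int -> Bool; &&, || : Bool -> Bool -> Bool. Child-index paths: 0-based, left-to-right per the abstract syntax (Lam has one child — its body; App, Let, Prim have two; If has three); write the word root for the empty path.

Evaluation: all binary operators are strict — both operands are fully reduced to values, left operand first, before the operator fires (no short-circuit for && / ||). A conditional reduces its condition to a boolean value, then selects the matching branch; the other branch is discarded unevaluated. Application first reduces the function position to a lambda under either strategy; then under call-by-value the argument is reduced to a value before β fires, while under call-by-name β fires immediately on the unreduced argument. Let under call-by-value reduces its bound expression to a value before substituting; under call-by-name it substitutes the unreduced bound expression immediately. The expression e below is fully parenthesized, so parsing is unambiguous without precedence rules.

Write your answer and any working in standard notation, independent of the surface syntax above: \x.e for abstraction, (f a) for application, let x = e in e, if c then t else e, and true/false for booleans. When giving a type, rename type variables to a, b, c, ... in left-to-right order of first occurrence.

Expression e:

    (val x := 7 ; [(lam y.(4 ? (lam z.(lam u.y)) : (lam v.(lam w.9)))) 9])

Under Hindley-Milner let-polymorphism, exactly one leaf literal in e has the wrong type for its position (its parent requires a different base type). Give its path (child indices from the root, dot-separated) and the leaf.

Working:
let x : Int
  unify Int ~ Bool
  FAIL: mismatch Int ~ Bool

Answer: 1.0.0.0 : 4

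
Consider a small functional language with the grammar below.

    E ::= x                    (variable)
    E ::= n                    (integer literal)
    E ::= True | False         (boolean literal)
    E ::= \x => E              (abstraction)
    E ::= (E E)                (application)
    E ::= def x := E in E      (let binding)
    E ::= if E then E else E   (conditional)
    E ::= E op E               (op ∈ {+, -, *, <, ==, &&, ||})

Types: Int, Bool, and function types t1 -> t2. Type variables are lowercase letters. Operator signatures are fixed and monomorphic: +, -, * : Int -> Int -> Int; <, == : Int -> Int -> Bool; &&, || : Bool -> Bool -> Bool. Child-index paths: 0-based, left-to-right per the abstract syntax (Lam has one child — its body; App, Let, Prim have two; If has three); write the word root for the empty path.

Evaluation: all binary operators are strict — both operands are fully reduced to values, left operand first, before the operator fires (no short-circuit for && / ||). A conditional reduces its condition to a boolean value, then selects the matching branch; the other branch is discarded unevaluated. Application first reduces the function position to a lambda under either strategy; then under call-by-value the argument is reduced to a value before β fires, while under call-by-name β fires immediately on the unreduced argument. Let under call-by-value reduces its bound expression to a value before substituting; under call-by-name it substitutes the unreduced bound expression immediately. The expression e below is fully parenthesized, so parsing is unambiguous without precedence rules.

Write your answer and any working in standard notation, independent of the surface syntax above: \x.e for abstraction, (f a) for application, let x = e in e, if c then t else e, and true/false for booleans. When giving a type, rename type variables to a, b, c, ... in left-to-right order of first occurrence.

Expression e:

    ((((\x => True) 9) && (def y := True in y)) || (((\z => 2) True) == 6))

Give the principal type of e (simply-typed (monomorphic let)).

Answer: Bool

Trace:
\x._ : a -> Bool
  unify a -> Bool ~ Int -> b
  unify a ~ Int
  unify Bool ~ b
_ _ : Bool
  unify Bool ~ Bool
let y : Bool
y : Bool
  unify Bool ~ Bool
  unify Bool ~ Bool
\z._ : c -> Int
  unify c -> Int ~ Bool -> d
  unify c ~ Bool
  unify Int ~ d
_ _ : Int
  unify Int ~ Int
  unify Int ~ Int
  unify Bool ~ Bool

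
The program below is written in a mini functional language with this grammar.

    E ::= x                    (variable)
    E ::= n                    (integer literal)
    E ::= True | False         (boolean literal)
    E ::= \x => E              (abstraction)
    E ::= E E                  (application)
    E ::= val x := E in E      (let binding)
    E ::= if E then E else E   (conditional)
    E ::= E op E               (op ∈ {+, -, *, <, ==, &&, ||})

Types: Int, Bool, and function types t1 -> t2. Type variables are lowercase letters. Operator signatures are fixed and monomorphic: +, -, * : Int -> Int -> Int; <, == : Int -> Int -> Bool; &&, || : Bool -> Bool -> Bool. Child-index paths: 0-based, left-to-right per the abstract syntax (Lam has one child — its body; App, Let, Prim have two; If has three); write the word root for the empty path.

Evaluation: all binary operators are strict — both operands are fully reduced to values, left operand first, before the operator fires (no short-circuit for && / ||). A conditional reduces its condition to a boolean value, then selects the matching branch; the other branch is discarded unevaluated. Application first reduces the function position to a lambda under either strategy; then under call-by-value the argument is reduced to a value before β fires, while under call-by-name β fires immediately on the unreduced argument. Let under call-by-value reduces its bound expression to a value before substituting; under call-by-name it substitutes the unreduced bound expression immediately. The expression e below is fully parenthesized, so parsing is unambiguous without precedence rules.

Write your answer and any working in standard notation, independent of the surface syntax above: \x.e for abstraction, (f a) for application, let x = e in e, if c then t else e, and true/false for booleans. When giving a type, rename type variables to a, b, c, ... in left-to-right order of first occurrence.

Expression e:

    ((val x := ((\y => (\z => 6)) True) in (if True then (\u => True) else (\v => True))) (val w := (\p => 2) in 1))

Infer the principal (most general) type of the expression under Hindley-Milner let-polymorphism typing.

Derivation:
\z._ : b -> Int
\y._ : a -> b -> Int
  unify a -> b -> Int ~ Bool -> c
  unify a ~ Bool
  unify b -> Int ~ c
_ _ : b -> Int
let x : forall. b -> Int
  unify Bool ~ Bool
\u._ : d -> Bool
\v._ : e -> Bool
  unify d -> Bool ~ e -> Bool
  unify d ~ e
  unify Bool ~ Bool
\p._ : f -> Int
let w : forall. f -> Int
  unify e -> Bool ~ Int -> g
  unify e ~ Int
  unify Bool ~ g
_ _ : Bool

Answer: Bool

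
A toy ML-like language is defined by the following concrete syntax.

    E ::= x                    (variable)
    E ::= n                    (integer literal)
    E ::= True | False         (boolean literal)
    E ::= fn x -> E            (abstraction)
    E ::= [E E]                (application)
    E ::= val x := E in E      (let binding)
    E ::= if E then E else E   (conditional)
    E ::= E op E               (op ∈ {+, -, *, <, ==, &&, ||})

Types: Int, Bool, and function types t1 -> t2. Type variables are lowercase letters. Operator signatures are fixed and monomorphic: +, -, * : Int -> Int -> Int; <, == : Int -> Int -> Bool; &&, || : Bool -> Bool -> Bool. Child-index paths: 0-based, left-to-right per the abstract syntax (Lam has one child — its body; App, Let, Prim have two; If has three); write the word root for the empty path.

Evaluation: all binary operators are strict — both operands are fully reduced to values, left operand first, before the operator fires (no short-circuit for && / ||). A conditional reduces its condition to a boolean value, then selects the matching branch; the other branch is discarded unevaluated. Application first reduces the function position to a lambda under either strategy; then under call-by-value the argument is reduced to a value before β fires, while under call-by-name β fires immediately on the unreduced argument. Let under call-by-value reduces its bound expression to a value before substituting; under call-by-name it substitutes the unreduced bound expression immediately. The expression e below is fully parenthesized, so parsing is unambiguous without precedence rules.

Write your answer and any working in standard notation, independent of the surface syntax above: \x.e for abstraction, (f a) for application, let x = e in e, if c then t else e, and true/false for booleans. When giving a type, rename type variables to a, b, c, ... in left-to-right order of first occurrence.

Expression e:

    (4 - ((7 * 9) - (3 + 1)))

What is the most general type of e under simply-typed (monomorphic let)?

Answer: Int

Trace:
  unify Int ~ Int
  unify Int ~ Int
  unify Int ~ Int
  unify Int ~ Int
  unify Int ~ Int
  unify Int ~ Int
  unify Int ~ Int
  unify Int ~ Int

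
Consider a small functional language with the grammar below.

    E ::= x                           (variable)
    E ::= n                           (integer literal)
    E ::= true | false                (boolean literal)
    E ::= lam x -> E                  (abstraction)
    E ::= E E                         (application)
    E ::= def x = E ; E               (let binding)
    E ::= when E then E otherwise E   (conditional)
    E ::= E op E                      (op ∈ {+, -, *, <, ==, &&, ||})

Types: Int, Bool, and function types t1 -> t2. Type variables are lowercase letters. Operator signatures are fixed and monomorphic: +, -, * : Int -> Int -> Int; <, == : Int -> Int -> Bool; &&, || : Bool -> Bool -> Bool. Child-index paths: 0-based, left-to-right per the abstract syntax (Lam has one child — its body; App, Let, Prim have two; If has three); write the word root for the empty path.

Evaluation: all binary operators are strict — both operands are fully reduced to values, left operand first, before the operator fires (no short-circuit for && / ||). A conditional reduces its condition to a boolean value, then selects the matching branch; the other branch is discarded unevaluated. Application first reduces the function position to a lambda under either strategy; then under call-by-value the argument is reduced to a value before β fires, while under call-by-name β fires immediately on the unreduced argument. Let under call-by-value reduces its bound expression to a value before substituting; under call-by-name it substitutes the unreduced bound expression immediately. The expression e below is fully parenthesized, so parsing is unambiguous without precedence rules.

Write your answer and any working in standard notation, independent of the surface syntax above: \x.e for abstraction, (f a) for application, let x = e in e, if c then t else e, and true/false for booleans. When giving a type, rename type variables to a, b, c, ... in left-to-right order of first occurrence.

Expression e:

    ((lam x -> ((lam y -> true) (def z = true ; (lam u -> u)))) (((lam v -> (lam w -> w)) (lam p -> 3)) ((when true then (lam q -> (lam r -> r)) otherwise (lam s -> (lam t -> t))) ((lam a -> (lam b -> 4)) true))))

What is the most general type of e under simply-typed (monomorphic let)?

Answer: Bool

Trace:
\y._ : b -> Bool
let z : Bool
u : c
\u._ : c -> c
  unify b -> Bool ~ (c -> c) -> d
  unify b ~ c -> c
  unify Bool ~ d
_ _ : Bool
\x._ : a -> Bool
w : f
\w._ : f -> f
\v._ : e -> f -> f
\p._ : g -> Int
  unify e -> f -> f ~ (g -> Int) -> h
  unify e ~ g -> Int
  unify f -> f ~ h
_ _ : f -> f
  unify Bool ~ Bool
r : j
\r._ : j -> j
\q._ : i -> j -> j
t : l
\t._ : l -> l
\s._ : k -> l -> l
  unify i -> j -> j ~ k -> l -> l
  unify i ~ k
  unify j -> j ~ l -> l
  unify j ~ l
  unify l ~ l
\b._ : n -> Int
\a._ : m -> n -> Int
  unify m -> n -> Int ~ Bool -> o
  unify m ~ Bool
  unify n -> Int ~ o
_ _ : n -> Int
  unify k -> l -> l ~ (n -> Int) -> p
  unify k ~ n -> Int
  unify l -> l ~ p
_ _ : l -> l
  unify f -> f ~ (l -> l) -> q
  unify f ~ l -> l
  unify l -> l ~ q
_ _ : l -> l
  unify a -> Bool ~ (l -> l) -> r
  unify a ~ l -> l
  unify Bool ~ r
_ _ : Bool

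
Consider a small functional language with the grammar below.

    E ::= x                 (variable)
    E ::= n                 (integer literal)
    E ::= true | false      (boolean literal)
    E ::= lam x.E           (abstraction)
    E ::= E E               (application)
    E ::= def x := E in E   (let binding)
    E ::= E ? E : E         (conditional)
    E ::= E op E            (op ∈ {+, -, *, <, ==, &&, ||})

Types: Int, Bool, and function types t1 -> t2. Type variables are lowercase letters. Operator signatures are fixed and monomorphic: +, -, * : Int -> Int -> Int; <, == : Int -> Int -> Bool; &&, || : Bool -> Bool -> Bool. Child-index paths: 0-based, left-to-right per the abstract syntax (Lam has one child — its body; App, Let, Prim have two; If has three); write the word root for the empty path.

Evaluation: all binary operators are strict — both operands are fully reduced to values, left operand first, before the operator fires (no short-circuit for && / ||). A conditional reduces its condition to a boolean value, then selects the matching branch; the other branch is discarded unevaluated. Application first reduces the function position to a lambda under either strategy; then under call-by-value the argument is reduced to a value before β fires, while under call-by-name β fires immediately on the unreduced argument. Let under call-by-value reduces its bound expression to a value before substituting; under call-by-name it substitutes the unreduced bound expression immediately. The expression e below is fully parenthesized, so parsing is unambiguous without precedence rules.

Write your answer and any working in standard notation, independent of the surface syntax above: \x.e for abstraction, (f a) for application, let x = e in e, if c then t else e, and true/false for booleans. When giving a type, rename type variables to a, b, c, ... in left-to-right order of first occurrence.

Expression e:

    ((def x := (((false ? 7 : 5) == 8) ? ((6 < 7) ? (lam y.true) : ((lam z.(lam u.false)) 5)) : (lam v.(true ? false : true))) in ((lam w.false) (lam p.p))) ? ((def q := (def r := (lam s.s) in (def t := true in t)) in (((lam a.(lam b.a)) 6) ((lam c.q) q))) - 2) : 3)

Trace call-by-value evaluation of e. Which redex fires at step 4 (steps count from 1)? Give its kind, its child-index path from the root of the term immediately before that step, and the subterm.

Working:
step 0: (if (let x = (if ((if false then 7 else 5) == 8) then (if (6 < 7) then (\y.true) else ((\z.(\u.false)) 5)) else (\v.(if true then false else true))) in ((\w.false) (\p.p))) then ((let q = (let r = (\s.s) in (let t = true in t)) in (((\a.(\b.a)) 6) ((\c.q) q))) - 2) else 3)
step 1: [if@0.0.0.0] (if (let x = (if (5 == 8) then (if (6 < 7) then (\y.true) else ((\z.(\u.false)) 5)) else (\v.(if true then false else true))) in ((\w.false) (\p.p))) then ((let q = (let r = (\s.s) in (let t = true in t)) in (((\a.(\b.a)) 6) ((\c.q) q))) - 2) else 3)
step 2: [delta@0.0.0] (if (let x = (if false then (if (6 < 7) then (\y.true) else ((\z.(\u.false)) 5)) else (\v.(if true then false else true))) in ((\w.false) (\p.p))) then ((let q = (let r = (\s.s) in (let t = true in t)) in (((\a.(\b.a)) 6) ((\c.q) q))) - 2) else 3)
step 3: [if@0.0] (if (let x = (\v.(if true then false else true)) in ((\w.false) (\p.p))) then ((let q = (let r = (\s.s) in (let t = true in t)) in (((\a.(\b.a)) 6) ((\c.q) q))) - 2) else 3)
step 4: [let@0] (if ((\w.false) (\p.p)) then ((let q = (let r = (\s.s) in (let t = true in t)) in (((\a.(\b.a)) 6) ((\c.q) q))) - 2) else 3)

Answer: let at 0 : (let x = (\v.(if true then false else true)) in ((\w.false) (\p.p)))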